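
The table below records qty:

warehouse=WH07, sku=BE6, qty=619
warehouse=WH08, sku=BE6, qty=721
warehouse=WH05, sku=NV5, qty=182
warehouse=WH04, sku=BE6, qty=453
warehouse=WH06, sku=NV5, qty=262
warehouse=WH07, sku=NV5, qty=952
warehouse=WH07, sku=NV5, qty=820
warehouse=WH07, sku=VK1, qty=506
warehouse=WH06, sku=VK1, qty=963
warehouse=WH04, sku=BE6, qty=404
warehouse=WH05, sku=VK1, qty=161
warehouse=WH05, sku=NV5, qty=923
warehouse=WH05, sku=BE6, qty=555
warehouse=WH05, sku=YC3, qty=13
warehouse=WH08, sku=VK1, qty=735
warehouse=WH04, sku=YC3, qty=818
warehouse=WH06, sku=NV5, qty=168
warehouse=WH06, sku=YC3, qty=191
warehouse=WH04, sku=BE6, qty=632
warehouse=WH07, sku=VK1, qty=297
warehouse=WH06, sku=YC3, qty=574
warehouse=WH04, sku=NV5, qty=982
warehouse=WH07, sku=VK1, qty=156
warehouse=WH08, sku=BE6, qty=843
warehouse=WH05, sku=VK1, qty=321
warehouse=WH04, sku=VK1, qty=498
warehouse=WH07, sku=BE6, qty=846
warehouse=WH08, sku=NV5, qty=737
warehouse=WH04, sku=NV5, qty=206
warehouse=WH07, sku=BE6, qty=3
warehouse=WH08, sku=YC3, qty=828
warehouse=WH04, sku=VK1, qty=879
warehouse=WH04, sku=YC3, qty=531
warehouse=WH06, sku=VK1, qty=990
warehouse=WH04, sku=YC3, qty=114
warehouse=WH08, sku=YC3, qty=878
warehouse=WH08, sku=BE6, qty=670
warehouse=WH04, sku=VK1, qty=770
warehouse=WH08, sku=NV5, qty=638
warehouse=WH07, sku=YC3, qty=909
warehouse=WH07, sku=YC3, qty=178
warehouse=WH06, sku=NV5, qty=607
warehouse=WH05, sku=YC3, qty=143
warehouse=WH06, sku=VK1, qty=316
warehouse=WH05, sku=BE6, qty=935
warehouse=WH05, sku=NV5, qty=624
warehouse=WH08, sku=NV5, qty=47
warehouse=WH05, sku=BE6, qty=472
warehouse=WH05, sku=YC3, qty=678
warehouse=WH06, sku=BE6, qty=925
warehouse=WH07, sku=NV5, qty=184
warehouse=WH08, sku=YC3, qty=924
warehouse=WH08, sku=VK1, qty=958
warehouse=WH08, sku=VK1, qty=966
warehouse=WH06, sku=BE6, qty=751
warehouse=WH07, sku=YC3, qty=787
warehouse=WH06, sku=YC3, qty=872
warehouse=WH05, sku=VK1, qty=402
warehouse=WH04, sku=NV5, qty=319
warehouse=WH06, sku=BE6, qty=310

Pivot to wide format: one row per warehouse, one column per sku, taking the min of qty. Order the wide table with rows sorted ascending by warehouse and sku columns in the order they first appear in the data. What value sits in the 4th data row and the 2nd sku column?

184

With rows sorted ascending by warehouse, row 4 is warehouse=WH07. sku columns in first-appearance order: BE6, NV5, VK1, YC3; column 2 is NV5.
Long rows with warehouse=WH07, sku=NV5: min(952, 820, 184) = 184.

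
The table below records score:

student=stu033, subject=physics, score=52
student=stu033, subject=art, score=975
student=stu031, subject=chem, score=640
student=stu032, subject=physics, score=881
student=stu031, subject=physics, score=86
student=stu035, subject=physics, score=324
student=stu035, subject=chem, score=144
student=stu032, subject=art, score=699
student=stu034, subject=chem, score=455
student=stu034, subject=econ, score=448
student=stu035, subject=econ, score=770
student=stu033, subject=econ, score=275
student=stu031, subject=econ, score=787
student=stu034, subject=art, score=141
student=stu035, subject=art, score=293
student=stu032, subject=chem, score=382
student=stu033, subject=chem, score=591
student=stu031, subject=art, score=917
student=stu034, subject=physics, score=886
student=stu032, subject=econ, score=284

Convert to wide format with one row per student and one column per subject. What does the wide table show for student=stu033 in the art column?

975

Wide layout: rows indexed by student, columns are the 4 distinct subject values (physics, art, chem, econ).
Cell (student=stu033, subject=art) draws from the long row where student=stu033 and subject=art, which has score=975.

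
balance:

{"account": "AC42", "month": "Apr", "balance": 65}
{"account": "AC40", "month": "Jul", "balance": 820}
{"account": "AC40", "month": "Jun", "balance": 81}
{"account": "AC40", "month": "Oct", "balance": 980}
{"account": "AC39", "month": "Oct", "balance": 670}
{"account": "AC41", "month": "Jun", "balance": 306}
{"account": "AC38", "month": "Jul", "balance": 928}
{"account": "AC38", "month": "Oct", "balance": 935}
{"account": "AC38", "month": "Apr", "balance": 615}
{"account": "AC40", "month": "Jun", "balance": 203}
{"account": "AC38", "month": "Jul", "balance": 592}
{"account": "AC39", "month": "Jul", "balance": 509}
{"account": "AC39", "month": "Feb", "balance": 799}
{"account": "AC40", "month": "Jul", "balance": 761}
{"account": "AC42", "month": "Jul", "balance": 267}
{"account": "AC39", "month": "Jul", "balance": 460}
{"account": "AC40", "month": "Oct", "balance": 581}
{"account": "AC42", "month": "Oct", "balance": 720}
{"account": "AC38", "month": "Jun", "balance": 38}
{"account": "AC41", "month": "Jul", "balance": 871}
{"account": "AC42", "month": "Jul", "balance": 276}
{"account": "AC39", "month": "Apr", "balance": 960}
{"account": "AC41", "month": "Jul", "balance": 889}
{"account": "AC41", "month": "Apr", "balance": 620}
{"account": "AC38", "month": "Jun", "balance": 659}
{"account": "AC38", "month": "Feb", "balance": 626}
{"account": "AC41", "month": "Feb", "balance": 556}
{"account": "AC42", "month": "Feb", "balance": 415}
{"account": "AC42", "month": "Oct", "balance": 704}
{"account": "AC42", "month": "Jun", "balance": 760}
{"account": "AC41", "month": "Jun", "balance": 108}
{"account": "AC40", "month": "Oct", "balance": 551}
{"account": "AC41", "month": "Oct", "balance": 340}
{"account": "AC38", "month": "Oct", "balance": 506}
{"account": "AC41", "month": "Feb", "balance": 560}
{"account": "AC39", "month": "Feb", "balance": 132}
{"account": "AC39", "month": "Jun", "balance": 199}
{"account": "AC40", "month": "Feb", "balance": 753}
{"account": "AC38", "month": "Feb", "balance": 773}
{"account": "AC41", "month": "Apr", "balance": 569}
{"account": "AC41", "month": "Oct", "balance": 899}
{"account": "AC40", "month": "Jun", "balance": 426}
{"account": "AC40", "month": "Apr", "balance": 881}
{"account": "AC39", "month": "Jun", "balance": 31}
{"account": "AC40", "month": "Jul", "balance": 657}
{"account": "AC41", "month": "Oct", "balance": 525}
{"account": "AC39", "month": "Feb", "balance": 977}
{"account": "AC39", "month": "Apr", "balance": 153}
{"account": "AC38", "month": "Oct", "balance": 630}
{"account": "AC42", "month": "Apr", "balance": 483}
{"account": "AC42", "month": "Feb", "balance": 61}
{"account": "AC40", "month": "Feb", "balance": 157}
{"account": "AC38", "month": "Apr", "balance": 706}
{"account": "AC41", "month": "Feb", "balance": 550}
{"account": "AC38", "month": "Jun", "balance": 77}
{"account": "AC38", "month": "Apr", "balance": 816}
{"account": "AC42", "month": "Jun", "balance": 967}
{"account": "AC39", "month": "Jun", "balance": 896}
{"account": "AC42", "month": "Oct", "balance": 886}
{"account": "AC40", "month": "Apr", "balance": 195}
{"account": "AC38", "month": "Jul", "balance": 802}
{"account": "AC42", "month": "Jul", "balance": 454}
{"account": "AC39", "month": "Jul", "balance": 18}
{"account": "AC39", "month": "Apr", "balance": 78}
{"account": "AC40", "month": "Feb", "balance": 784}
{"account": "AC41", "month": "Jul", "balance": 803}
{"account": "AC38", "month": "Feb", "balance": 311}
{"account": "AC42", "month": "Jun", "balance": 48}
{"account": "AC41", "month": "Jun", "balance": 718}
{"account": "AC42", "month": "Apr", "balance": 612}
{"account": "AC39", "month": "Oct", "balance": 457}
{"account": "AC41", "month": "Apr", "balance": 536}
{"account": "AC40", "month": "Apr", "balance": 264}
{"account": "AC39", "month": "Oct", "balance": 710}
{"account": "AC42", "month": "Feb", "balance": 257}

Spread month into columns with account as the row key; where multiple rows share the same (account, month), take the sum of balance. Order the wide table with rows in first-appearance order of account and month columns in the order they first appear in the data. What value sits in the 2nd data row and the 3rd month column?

With rows in first-appearance order of account, row 2 is account=AC40. month columns in first-appearance order: Apr, Jul, Jun, Oct, Feb; column 3 is Jun.
Long rows with account=AC40, month=Jun: 81 + 203 + 426 = 710.

710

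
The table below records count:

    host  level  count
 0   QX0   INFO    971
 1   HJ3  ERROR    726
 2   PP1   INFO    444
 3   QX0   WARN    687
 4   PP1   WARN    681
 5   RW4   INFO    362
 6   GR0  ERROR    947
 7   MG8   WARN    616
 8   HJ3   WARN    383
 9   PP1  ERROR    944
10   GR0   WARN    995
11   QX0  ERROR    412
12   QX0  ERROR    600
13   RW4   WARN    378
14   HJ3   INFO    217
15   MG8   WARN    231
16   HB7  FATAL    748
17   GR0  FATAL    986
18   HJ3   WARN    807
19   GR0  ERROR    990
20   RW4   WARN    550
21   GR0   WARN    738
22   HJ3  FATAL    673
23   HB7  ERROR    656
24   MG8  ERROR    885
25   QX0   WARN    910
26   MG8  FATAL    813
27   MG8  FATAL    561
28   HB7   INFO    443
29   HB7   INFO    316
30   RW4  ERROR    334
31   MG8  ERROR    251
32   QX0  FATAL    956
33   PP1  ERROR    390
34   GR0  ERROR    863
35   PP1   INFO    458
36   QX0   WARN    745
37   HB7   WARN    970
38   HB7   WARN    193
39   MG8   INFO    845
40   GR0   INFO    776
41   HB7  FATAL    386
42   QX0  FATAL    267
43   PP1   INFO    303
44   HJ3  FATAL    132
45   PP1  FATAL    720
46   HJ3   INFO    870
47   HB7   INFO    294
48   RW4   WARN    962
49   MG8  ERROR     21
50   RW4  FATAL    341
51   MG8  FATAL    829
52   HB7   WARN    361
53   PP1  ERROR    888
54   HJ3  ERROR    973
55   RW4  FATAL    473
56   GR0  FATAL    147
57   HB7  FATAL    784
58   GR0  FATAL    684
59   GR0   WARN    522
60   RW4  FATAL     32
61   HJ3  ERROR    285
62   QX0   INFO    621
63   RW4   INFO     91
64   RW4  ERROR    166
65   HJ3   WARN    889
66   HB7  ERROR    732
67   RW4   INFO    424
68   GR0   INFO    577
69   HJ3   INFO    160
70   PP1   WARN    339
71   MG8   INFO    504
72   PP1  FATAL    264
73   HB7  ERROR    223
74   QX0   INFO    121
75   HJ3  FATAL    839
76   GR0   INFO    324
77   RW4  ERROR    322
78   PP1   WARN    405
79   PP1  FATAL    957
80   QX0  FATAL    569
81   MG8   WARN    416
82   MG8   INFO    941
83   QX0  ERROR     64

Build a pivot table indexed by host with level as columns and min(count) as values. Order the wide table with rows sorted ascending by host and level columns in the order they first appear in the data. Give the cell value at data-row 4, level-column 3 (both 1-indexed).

With rows sorted ascending by host, row 4 is host=MG8. level columns in first-appearance order: INFO, ERROR, WARN, FATAL; column 3 is WARN.
Long rows with host=MG8, level=WARN: min(616, 231, 416) = 231.

231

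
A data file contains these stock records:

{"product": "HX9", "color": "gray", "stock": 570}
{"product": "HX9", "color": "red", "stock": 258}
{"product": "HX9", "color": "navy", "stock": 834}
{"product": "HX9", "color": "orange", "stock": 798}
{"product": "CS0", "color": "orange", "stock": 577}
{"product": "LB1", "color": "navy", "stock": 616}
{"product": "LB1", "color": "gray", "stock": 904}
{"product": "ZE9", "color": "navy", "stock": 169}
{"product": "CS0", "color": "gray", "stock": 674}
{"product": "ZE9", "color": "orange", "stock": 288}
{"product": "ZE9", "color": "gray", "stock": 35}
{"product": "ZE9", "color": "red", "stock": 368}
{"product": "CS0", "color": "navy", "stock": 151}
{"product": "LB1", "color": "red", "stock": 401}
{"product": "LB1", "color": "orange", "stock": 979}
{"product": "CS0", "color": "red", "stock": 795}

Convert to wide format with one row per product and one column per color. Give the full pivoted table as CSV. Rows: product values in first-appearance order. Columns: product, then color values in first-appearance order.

product,gray,red,navy,orange
HX9,570,258,834,798
CS0,674,795,151,577
LB1,904,401,616,979
ZE9,35,368,169,288

Columns: product plus the 4 distinct color values (gray, red, navy, orange).
For example, row HX9 column gray takes stock=570 from the long row (HX9, gray).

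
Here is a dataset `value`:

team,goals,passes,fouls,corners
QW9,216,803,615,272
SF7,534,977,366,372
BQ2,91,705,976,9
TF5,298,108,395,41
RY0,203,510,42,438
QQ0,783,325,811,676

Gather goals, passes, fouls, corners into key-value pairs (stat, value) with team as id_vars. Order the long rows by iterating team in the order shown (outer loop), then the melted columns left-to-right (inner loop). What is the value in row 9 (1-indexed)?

91

24 rows total (6 × 4). Row 9: index ⌊(9-1)/4⌋ = 2 into team → BQ2; (9-1) mod 4 = 0 into the melted columns → goals.
So row 9 is (BQ2, goals, 91); value = 91.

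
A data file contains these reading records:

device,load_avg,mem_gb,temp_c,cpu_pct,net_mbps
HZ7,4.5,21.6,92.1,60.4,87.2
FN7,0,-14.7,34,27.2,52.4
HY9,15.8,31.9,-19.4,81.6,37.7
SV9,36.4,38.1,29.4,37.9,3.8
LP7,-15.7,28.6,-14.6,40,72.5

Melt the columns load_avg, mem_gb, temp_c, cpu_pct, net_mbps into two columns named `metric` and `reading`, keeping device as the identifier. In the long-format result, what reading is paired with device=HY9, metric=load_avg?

15.8

Unpivoting turns each (device, wide-column) pair into one long row.
The wide cell at row HY9, column load_avg holds 15.8, so the long row (HY9, load_avg) has reading=15.8.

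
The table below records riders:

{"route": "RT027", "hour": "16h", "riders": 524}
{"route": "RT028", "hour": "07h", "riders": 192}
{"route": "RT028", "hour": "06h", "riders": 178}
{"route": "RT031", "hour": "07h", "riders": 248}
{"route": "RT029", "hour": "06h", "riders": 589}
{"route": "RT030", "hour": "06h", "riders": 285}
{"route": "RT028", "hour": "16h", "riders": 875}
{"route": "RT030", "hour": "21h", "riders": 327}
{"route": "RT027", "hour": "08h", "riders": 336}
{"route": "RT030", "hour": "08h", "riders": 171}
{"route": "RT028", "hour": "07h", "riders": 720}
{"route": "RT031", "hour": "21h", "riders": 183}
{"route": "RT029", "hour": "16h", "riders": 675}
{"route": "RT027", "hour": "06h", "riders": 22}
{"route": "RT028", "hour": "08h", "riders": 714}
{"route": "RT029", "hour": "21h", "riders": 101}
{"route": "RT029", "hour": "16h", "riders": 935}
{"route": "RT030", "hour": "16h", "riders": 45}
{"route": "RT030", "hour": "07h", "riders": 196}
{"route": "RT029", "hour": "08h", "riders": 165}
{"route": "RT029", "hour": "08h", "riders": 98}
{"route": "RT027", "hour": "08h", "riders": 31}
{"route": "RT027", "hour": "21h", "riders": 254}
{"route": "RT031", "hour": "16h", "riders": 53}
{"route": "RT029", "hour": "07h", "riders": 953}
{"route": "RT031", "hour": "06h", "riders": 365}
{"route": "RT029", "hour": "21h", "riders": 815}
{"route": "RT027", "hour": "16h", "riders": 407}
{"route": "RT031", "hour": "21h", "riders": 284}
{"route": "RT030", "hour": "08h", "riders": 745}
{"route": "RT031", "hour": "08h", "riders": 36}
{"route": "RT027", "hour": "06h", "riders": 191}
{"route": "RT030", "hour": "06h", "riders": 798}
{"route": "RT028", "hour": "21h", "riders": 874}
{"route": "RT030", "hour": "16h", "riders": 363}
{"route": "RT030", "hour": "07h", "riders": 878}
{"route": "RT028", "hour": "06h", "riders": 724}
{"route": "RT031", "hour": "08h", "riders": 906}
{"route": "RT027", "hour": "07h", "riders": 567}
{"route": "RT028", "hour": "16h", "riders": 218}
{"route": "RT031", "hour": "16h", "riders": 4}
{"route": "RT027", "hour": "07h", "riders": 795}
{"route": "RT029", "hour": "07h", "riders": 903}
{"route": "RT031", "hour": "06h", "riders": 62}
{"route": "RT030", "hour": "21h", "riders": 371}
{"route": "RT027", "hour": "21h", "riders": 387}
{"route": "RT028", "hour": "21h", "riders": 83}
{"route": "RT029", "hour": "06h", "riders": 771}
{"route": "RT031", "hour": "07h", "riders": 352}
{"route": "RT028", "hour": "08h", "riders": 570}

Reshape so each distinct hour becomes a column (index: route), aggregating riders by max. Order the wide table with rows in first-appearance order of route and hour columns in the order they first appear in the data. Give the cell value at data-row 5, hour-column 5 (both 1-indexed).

With rows in first-appearance order of route, row 5 is route=RT030. hour columns in first-appearance order: 16h, 07h, 06h, 21h, 08h; column 5 is 08h.
Long rows with route=RT030, hour=08h: max(171, 745) = 745.

745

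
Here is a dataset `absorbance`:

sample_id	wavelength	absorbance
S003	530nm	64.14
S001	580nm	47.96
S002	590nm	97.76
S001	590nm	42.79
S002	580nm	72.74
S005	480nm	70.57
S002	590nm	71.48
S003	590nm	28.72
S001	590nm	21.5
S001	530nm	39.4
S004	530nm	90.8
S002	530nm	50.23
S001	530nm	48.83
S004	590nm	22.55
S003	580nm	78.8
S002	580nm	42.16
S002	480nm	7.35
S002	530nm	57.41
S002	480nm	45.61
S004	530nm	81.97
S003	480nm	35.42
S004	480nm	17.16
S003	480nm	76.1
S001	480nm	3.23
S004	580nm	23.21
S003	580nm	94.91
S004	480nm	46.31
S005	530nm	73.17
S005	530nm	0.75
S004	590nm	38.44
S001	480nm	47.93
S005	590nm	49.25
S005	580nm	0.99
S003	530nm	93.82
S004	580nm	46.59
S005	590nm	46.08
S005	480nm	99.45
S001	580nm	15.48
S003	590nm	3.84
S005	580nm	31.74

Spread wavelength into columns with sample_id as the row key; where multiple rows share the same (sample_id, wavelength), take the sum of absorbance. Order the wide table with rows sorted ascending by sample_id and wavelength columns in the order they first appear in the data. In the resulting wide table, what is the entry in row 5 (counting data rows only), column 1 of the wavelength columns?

73.92

With rows sorted ascending by sample_id, row 5 is sample_id=S005. wavelength columns in first-appearance order: 530nm, 580nm, 590nm, 480nm; column 1 is 530nm.
Long rows with sample_id=S005, wavelength=530nm: 73.17 + 0.75 = 73.92.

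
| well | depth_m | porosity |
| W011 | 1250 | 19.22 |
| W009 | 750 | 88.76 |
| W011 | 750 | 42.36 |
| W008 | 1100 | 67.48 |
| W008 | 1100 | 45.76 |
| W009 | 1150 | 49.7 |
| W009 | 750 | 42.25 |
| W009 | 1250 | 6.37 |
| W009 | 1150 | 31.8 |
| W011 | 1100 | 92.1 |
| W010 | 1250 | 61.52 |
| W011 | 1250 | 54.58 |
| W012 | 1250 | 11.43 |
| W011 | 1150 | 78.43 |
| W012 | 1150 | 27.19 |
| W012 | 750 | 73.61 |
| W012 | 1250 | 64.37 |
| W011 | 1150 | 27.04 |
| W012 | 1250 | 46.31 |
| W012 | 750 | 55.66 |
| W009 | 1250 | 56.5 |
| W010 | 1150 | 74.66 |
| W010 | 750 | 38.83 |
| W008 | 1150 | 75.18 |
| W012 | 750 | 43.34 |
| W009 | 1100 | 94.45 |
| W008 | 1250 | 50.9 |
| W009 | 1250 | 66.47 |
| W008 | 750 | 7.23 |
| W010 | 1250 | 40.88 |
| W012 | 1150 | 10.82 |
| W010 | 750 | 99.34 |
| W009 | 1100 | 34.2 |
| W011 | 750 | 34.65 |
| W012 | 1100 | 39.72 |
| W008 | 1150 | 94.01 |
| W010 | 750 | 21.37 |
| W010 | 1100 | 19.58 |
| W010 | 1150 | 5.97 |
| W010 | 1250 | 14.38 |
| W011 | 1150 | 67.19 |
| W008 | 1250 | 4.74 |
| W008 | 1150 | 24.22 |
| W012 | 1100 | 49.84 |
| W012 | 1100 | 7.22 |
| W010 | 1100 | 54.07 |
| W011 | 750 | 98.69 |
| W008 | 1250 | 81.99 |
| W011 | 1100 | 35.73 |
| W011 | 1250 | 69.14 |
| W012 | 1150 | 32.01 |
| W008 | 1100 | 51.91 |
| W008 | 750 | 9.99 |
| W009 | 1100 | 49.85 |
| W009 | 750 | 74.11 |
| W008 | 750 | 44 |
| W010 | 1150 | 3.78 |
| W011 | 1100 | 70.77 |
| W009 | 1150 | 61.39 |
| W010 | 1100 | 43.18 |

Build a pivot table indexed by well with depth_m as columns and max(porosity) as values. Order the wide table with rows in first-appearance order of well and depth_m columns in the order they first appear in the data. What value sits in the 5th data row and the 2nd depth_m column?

With rows in first-appearance order of well, row 5 is well=W012. depth_m columns in first-appearance order: 1250, 750, 1100, 1150; column 2 is 750.
Long rows with well=W012, depth_m=750: max(73.61, 55.66, 43.34) = 73.61.

73.61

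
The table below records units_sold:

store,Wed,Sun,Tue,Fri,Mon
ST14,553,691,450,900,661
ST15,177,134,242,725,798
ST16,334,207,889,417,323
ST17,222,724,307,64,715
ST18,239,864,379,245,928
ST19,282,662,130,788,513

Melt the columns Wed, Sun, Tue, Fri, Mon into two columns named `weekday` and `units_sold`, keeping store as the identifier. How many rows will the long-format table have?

30

6 store values × 5 melted columns = 30 rows.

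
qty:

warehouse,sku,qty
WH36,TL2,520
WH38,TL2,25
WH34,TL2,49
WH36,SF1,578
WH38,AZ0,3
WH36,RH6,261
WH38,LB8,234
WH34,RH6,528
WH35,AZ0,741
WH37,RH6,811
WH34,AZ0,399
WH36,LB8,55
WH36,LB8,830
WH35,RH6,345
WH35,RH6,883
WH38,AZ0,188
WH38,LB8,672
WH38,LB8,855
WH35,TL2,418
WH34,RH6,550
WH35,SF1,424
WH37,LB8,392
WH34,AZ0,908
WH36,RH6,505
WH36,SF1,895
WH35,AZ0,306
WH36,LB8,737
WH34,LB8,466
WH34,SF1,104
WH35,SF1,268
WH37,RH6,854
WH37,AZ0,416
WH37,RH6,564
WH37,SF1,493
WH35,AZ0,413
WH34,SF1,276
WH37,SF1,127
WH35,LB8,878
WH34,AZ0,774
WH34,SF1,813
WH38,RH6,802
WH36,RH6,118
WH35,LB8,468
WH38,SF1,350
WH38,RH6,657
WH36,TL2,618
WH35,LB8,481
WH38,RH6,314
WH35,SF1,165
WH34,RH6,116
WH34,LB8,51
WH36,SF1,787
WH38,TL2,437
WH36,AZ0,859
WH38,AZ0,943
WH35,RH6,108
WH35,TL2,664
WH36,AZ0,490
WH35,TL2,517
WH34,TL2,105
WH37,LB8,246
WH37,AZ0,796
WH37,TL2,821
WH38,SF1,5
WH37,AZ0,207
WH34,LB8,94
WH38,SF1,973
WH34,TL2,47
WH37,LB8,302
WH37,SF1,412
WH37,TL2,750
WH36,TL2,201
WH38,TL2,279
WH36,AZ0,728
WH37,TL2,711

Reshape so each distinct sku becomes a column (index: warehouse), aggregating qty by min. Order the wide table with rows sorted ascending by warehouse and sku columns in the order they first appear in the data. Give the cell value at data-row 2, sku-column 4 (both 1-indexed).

With rows sorted ascending by warehouse, row 2 is warehouse=WH35. sku columns in first-appearance order: TL2, SF1, AZ0, RH6, LB8; column 4 is RH6.
Long rows with warehouse=WH35, sku=RH6: min(345, 883, 108) = 108.

108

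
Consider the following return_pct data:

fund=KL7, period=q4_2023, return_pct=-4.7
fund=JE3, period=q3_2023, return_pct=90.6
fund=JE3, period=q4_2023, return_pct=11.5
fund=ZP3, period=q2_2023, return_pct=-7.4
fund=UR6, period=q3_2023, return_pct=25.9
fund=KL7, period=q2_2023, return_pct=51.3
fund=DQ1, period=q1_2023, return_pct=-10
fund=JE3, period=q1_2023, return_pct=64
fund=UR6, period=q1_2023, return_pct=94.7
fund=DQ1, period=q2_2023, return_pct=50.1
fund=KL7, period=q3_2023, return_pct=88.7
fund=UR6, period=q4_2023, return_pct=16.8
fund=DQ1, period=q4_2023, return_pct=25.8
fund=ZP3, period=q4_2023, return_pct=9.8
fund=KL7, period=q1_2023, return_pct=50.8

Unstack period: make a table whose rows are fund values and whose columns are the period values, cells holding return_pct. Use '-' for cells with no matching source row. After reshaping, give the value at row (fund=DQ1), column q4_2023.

The long row with fund=DQ1, period=q4_2023 has return_pct=25.8.

25.8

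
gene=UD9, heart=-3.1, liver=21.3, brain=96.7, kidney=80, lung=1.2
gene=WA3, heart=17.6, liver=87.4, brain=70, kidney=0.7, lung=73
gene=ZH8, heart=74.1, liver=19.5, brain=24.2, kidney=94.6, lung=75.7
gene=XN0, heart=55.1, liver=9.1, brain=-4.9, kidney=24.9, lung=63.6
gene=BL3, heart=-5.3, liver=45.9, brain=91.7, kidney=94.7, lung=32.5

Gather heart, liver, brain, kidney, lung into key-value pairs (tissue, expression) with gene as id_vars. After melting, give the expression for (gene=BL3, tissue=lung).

Unpivoting turns each (gene, wide-column) pair into one long row.
The wide cell at row BL3, column lung holds 32.5, so the long row (BL3, lung) has expression=32.5.

32.5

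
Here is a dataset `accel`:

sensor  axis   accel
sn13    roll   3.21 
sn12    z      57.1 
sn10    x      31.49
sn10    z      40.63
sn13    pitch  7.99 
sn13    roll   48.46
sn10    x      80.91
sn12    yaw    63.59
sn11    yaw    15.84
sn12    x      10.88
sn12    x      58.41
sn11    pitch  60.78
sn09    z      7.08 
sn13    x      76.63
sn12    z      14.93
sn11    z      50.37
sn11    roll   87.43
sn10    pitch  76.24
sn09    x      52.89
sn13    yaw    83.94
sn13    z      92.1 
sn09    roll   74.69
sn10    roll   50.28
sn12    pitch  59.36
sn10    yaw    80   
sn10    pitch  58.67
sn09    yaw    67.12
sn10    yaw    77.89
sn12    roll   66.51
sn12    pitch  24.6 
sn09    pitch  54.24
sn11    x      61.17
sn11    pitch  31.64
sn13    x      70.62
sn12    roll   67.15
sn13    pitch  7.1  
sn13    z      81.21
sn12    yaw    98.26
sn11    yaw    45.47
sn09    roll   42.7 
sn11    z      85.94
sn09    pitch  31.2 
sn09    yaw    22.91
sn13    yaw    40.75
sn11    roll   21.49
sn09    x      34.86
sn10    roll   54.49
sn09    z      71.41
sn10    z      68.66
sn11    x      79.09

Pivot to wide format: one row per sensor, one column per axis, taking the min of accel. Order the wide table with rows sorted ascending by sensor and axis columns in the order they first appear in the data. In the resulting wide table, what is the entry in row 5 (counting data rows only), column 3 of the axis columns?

With rows sorted ascending by sensor, row 5 is sensor=sn13. axis columns in first-appearance order: roll, z, x, pitch, yaw; column 3 is x.
Long rows with sensor=sn13, axis=x: min(76.63, 70.62) = 70.62.

70.62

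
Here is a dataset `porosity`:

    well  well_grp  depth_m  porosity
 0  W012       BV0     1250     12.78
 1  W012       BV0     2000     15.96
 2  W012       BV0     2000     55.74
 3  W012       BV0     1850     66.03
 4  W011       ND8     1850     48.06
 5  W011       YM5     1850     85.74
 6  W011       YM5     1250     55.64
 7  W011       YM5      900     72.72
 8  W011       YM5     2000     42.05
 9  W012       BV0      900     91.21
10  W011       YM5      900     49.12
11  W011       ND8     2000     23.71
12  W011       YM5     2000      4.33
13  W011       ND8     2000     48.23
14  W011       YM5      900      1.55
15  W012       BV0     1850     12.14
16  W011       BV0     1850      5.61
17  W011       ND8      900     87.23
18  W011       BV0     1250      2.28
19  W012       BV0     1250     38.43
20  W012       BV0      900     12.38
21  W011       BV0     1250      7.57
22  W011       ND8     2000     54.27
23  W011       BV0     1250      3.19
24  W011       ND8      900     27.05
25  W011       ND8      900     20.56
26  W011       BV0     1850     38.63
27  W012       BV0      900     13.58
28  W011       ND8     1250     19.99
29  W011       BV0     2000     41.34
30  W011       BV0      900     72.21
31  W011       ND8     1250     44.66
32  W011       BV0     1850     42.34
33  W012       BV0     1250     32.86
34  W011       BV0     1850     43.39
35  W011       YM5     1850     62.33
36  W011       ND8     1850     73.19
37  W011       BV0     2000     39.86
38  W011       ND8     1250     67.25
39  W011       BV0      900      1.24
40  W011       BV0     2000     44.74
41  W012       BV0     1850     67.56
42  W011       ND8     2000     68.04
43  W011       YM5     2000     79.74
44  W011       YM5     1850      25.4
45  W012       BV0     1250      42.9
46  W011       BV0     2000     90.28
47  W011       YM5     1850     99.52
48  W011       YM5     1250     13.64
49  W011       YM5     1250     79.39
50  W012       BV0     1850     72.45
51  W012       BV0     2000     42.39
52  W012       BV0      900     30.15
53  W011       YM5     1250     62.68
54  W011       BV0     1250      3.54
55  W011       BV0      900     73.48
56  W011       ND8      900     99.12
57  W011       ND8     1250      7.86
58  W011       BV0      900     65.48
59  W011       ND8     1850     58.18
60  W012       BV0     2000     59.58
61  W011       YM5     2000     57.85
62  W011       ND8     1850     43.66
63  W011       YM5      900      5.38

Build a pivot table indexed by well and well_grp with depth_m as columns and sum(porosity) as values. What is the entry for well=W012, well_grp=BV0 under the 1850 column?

Rows with well=W012, well_grp=BV0 and depth_m=1850: porosity values are 66.03, 12.14, 67.56, 72.45.
66.03 + 12.14 + 67.56 + 72.45 = 218.18.

218.18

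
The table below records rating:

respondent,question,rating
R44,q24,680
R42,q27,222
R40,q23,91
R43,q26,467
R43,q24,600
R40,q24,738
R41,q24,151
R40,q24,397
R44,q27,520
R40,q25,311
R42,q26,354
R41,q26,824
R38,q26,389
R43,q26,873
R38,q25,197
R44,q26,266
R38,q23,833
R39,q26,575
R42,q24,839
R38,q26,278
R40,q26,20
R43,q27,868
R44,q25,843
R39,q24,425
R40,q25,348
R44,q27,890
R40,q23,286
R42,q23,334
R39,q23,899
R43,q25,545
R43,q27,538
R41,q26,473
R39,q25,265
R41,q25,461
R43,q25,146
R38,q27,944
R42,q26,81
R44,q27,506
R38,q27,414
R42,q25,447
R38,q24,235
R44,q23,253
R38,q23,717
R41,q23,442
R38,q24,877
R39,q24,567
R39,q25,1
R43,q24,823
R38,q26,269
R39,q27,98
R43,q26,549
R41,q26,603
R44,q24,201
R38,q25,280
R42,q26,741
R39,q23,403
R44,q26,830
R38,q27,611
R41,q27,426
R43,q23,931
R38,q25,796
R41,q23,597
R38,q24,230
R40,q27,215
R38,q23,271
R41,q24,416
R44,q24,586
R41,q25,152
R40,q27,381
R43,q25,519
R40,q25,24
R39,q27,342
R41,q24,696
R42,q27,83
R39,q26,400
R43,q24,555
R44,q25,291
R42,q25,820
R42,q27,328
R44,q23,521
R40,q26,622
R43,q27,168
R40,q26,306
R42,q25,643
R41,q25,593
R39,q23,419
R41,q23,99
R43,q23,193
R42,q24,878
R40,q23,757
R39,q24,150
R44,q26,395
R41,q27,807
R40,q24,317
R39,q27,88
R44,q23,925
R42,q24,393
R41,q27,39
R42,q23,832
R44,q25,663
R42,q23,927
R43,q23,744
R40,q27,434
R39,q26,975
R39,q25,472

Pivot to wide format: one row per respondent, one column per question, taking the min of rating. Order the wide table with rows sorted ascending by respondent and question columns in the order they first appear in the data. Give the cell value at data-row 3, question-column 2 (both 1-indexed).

With rows sorted ascending by respondent, row 3 is respondent=R40. question columns in first-appearance order: q24, q27, q23, q26, q25; column 2 is q27.
Long rows with respondent=R40, question=q27: min(215, 381, 434) = 215.

215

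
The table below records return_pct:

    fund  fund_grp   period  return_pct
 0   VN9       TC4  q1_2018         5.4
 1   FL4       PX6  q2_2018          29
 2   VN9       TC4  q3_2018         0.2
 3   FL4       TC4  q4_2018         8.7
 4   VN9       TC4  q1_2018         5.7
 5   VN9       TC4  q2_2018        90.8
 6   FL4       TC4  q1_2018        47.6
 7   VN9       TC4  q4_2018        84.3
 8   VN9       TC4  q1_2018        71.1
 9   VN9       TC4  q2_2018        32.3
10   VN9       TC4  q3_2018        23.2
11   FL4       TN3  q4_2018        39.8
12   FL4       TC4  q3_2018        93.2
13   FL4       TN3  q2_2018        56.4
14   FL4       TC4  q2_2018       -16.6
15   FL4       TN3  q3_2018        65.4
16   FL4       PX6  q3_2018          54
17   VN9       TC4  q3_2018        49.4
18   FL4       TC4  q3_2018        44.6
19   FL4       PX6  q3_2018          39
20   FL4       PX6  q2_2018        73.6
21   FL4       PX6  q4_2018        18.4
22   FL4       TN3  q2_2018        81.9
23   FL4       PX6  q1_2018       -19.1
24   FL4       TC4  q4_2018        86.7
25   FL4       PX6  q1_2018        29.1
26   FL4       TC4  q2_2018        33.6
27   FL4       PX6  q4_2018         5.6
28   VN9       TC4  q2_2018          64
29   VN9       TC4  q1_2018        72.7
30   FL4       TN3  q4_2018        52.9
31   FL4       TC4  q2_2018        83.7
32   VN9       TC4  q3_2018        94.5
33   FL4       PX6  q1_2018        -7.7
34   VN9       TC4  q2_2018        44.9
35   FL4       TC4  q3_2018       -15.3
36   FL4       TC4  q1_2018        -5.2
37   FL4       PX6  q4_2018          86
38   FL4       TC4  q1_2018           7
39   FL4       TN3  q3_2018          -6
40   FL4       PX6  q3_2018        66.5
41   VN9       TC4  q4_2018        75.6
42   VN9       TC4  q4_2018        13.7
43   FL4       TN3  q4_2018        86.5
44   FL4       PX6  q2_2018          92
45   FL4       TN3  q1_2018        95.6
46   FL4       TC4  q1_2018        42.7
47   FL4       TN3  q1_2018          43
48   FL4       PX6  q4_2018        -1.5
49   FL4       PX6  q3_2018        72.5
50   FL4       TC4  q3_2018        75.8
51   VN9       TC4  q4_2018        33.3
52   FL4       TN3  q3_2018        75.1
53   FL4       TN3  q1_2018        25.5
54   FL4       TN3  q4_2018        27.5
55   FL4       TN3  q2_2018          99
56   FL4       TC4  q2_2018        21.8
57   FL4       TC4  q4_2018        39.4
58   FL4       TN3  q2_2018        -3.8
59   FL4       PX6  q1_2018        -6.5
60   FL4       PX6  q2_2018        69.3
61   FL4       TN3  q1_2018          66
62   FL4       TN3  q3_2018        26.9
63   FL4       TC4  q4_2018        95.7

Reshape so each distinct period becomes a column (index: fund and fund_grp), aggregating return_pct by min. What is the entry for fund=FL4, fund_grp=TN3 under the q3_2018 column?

-6

Rows with fund=FL4, fund_grp=TN3 and period=q3_2018: return_pct values are 65.4, -6, 75.1, 26.9.
min(65.4, -6, 75.1, 26.9) = -6.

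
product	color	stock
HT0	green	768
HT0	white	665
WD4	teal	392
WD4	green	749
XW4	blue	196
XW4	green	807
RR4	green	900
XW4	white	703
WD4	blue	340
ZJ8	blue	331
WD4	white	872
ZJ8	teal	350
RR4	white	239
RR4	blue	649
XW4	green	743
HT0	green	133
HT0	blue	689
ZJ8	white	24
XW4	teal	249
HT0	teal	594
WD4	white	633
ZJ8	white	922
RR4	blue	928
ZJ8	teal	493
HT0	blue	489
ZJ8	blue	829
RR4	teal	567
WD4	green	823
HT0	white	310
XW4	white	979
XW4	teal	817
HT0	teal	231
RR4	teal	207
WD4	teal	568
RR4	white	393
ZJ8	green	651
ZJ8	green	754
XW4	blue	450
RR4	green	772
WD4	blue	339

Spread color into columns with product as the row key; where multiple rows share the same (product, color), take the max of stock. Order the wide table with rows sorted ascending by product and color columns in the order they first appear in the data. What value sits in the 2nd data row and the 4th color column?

928

With rows sorted ascending by product, row 2 is product=RR4. color columns in first-appearance order: green, white, teal, blue; column 4 is blue.
Long rows with product=RR4, color=blue: max(649, 928) = 928.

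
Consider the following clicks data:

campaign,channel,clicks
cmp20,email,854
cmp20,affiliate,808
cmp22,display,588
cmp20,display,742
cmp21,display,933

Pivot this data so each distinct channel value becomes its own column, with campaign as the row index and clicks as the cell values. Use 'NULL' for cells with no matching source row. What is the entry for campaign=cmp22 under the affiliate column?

No long-format row has campaign=cmp22 and channel=affiliate, so the cell is NULL.

NULL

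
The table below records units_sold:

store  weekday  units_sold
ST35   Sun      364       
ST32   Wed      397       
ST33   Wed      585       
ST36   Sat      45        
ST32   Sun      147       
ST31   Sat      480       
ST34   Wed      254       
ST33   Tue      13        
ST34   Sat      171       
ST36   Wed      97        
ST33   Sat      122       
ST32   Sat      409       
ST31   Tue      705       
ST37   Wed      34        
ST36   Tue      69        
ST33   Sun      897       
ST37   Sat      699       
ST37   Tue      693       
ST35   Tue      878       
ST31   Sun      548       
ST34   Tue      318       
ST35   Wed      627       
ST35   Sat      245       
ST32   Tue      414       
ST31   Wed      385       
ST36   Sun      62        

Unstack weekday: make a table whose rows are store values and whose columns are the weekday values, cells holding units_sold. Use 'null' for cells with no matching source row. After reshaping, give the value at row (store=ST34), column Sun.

null

No long-format row has store=ST34 and weekday=Sun, so the cell is null.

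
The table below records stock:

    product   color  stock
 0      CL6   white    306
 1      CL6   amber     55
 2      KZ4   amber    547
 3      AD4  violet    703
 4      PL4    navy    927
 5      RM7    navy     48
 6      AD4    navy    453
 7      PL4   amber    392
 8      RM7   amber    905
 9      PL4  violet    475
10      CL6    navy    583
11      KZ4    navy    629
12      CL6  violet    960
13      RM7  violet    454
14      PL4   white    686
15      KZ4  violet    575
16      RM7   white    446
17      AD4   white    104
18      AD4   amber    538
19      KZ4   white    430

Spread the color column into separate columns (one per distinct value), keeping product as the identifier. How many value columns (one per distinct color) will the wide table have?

4 distinct color values: navy, violet, amber, white.

4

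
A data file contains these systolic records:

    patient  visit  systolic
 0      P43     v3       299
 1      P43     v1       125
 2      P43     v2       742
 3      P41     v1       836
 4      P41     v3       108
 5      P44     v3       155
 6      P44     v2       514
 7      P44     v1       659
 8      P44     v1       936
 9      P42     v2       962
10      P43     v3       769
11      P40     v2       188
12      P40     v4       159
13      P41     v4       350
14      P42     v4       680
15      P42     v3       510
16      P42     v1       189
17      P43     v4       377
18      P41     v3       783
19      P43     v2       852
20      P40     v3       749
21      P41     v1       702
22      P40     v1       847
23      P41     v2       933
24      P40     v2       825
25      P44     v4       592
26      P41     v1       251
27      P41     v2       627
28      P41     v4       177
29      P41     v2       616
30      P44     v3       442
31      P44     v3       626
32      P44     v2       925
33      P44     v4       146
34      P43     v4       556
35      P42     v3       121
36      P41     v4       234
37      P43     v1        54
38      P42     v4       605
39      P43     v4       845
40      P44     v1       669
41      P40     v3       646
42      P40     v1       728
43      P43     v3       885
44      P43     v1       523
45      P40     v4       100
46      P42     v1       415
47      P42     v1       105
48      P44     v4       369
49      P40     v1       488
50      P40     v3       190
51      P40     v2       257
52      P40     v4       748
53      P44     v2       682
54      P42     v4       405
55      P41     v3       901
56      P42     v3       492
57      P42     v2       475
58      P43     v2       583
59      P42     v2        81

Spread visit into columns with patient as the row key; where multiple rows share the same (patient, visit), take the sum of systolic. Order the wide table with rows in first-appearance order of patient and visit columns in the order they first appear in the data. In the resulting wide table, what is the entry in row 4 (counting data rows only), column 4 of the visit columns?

With rows in first-appearance order of patient, row 4 is patient=P42. visit columns in first-appearance order: v3, v1, v2, v4; column 4 is v4.
Long rows with patient=P42, visit=v4: 680 + 605 + 405 = 1690.

1690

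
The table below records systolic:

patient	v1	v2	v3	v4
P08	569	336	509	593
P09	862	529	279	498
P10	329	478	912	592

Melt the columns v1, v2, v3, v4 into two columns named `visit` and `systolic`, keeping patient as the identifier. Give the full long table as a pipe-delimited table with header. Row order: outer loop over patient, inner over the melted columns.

| patient | visit | systolic |
| P08 | v1 | 569 |
| P08 | v2 | 336 |
| P08 | v3 | 509 |
| P08 | v4 | 593 |
| P09 | v1 | 862 |
| P09 | v2 | 529 |
| P09 | v3 | 279 |
| P09 | v4 | 498 |
| P10 | v1 | 329 |
| P10 | v2 | 478 |
| P10 | v3 | 912 |
| P10 | v4 | 592 |

Each (patient, column) pair becomes one row: 3 × 4 = 12 rows.
For example, (P08, v1) → systolic=569.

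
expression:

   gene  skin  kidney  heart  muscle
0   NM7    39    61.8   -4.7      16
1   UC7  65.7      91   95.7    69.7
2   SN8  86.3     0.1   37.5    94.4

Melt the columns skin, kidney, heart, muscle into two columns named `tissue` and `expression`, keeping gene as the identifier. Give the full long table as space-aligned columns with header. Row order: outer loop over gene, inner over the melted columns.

Each (gene, column) pair becomes one row: 3 × 4 = 12 rows.
For example, (NM7, skin) → expression=39.

gene  tissue  expression
NM7   skin    39        
NM7   kidney  61.8      
NM7   heart   -4.7      
NM7   muscle  16        
UC7   skin    65.7      
UC7   kidney  91        
UC7   heart   95.7      
UC7   muscle  69.7      
SN8   skin    86.3      
SN8   kidney  0.1       
SN8   heart   37.5      
SN8   muscle  94.4      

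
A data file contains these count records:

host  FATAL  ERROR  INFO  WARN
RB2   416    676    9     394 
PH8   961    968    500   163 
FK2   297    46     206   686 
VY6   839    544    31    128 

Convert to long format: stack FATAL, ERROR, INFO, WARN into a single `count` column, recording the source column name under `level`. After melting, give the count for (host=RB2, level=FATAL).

416

Unpivoting turns each (host, wide-column) pair into one long row.
The wide cell at row RB2, column FATAL holds 416, so the long row (RB2, FATAL) has count=416.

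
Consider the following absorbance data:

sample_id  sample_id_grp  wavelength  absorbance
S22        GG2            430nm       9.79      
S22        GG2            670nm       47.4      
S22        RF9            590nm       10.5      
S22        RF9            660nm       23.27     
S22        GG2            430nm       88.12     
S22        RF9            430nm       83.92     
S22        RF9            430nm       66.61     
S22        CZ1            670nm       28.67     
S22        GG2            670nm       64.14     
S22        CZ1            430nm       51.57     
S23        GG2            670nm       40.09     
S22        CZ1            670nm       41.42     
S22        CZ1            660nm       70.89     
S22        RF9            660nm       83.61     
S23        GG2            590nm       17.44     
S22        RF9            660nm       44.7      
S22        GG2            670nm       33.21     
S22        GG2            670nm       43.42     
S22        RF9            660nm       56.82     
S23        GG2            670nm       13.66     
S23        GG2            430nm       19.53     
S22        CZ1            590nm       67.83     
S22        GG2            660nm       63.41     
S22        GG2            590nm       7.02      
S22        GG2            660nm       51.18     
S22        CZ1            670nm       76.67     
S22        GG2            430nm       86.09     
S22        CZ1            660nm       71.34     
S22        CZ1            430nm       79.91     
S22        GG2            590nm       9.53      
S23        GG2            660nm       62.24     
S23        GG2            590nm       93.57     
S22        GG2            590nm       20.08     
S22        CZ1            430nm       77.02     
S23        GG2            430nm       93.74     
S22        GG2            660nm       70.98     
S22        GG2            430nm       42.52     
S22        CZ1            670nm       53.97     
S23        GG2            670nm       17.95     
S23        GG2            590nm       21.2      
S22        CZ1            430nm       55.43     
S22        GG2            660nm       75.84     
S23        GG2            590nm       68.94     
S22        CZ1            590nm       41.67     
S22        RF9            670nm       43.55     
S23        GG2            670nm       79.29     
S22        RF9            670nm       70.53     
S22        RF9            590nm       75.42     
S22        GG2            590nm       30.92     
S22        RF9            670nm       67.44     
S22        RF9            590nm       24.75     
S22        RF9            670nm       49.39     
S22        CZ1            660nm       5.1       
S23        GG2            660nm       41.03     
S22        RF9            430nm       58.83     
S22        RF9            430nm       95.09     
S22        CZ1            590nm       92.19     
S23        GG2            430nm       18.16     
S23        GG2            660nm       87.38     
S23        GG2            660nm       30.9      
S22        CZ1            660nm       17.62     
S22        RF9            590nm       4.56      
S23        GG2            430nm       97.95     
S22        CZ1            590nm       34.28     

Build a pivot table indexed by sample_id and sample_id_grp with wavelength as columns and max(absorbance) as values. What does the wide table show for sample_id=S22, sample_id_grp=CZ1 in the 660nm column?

71.34

Rows with sample_id=S22, sample_id_grp=CZ1 and wavelength=660nm: absorbance values are 70.89, 71.34, 5.1, 17.62.
max(70.89, 71.34, 5.1, 17.62) = 71.34.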